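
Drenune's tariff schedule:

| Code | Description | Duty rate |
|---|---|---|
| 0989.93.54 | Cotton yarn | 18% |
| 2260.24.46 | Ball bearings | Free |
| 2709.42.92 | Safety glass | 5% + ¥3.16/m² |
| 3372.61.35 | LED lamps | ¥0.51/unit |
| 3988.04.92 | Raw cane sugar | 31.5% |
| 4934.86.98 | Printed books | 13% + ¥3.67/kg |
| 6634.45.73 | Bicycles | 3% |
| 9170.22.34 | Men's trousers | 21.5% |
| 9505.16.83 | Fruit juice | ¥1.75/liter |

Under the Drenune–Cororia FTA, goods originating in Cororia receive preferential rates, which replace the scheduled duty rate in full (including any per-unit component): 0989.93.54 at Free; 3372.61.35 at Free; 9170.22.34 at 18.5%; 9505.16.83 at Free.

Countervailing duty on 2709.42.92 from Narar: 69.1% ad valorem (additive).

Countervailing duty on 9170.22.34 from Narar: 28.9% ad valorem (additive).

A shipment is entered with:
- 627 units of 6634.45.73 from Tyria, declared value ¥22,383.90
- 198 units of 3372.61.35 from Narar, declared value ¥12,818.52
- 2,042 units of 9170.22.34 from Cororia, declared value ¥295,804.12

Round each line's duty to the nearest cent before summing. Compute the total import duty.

¥55,496.26

Line 1 (6634.45.73, Tyria, 627 units, ¥22,383.90):
Base rate for 6634.45.73 is 3%.
Duty = ¥22,383.90 × 3% = ¥671.52.
Line 2 (3372.61.35, Narar, 198 units, ¥12,818.52):
Base rate for 3372.61.35 is ¥0.51/unit.
3372.61.35 has an FTA preferential rate, but origin Narar is not Cororia; base rate stands.
Duty = 198 × ¥0.51 = ¥100.98.
Line 3 (9170.22.34, Cororia, 2,042 units, ¥295,804.12):
Base rate for 9170.22.34 is 21.5%.
Origin Cororia qualifies under the Drenune–Cororia agreement and 9170.22.34 is covered: preferential rate 18.5% applies instead.
The additional-duty order on 9170.22.34 targets Narar, not Cororia; it does not apply.
Duty = ¥295,804.12 × 18.5% = ¥54,723.76.
Total = ¥671.52 + ¥100.98 + ¥54,723.76 = ¥55,496.26.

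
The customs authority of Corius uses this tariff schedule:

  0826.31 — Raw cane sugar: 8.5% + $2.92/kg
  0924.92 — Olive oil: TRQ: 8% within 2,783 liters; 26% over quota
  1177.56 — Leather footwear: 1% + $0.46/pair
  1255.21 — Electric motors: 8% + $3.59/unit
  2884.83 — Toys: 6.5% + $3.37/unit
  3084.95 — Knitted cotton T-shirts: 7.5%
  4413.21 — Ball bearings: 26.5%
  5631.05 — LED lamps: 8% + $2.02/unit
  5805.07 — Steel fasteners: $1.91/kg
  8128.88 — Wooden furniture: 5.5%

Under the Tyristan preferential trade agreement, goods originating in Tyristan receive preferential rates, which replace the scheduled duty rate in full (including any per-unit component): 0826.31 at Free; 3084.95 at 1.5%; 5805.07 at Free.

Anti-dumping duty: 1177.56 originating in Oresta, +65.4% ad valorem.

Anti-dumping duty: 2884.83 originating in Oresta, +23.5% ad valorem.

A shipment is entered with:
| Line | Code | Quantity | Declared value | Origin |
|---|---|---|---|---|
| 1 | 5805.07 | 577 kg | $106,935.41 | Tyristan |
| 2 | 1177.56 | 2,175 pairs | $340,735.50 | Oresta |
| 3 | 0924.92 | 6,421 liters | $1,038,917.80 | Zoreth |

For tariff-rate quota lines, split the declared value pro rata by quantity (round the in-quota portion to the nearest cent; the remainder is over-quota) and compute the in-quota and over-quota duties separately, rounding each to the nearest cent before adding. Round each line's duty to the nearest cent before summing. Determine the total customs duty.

Line 1 (5805.07, Tyristan, 577 kg, $106,935.41):
Base rate for 5805.07 is $1.91/kg.
Origin Tyristan qualifies under the Corius–Tyristan agreement and 5805.07 is covered: preferential rate Free applies instead.
Duty = $106,935.41 × 0% = $0.00.
Line 2 (1177.56, Oresta, 2,175 pairs, $340,735.50):
Base rate for 1177.56 is 1% + $0.46/pair.
Additional duty on 1177.56 from Oresta: +65.4%. Applied ad valorem rate: 1% + 65.4% = 66.4%.
Duty = $340,735.50 × 66.4% + 2,175 × $0.46 = $227,248.87.
Line 3 (0924.92, Zoreth, 6,421 liters, $1,038,917.80):
Code 0924.92 is under a tariff-rate quota (threshold 2,783 liters). In-quota: 2,783 liters at 8%; over-quota: 3,638 liters at 26%.
Pro-rata value split: in-quota = $1,038,917.80 × 2,783/6,421 = $450,289.40; over-quota = $1,038,917.80 − $450,289.40 = $588,628.40.
In-quota duty = $450,289.40 × 8% = $36,023.15. Over-quota duty = $588,628.40 × 26% = $153,043.38.
Line duty = $36,023.15 + $153,043.38 = $189,066.53.
Total = $0.00 + $227,248.87 + $189,066.53 = $416,315.40.

$416,315.40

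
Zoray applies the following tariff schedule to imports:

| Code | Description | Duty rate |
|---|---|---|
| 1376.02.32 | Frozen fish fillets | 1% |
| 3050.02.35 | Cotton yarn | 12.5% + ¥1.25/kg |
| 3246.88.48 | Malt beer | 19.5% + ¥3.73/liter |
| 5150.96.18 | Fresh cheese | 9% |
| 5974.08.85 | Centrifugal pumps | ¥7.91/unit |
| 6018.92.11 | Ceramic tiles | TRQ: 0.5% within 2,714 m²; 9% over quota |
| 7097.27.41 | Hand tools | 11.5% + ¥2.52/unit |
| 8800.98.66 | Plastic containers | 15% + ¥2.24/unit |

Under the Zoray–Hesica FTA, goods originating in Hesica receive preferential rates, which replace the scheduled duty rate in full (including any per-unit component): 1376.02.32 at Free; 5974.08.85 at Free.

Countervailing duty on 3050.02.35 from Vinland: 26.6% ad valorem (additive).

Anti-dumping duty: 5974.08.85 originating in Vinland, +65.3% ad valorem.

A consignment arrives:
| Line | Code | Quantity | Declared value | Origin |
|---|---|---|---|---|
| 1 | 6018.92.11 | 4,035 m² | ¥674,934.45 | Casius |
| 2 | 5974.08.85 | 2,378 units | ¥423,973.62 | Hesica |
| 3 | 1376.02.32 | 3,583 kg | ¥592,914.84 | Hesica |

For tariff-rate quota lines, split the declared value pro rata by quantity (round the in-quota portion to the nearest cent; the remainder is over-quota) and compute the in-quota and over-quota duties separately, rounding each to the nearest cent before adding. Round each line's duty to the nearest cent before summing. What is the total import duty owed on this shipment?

¥22,156.58

Line 1 (6018.92.11, Casius, 4,035 m², ¥674,934.45):
Code 6018.92.11 is under a tariff-rate quota (threshold 2,714 m²). In-quota: 2,714 m² at 0.5%; over-quota: 1,321 m² at 9%.
Pro-rata value split: in-quota = ¥674,934.45 × 2,714/4,035 = ¥453,970.78; over-quota = ¥674,934.45 − ¥453,970.78 = ¥220,963.67.
In-quota duty = ¥453,970.78 × 0.5% = ¥2,269.85. Over-quota duty = ¥220,963.67 × 9% = ¥19,886.73.
Line duty = ¥2,269.85 + ¥19,886.73 = ¥22,156.58.
Line 2 (5974.08.85, Hesica, 2,378 units, ¥423,973.62):
Base rate for 5974.08.85 is ¥7.91/unit.
Origin Hesica qualifies under the Zoray–Hesica agreement and 5974.08.85 is covered: preferential rate Free applies instead.
The additional-duty order on 5974.08.85 targets Vinland, not Hesica; it does not apply.
Duty = ¥423,973.62 × 0% = ¥0.00.
Line 3 (1376.02.32, Hesica, 3,583 kg, ¥592,914.84):
Base rate for 1376.02.32 is 1%.
Origin Hesica qualifies under the Zoray–Hesica agreement and 1376.02.32 is covered: preferential rate Free applies instead.
Duty = ¥592,914.84 × 0% = ¥0.00.
Total = ¥22,156.58 + ¥0.00 + ¥0.00 = ¥22,156.58.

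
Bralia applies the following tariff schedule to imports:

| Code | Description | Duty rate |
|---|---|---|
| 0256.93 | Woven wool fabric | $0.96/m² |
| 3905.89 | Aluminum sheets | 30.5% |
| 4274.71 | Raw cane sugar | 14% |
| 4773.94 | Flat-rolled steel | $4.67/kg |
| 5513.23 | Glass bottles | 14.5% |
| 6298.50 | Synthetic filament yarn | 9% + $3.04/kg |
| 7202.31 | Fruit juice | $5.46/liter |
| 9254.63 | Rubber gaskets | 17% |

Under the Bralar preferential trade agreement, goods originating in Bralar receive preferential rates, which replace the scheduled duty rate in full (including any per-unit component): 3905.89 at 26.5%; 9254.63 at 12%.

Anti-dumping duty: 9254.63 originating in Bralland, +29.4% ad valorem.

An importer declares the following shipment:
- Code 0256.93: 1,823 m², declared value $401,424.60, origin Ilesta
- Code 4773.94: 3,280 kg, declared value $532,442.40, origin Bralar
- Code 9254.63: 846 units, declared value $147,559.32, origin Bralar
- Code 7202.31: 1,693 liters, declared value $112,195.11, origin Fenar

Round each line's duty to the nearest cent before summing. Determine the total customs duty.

Line 1 (0256.93, Ilesta, 1,823 m², $401,424.60):
Base rate for 0256.93 is $0.96/m².
Duty = 1,823 × $0.96 = $1,750.08.
Line 2 (4773.94, Bralar, 3,280 kg, $532,442.40):
Base rate for 4773.94 is $4.67/kg.
Origin Bralar is the FTA partner but 4773.94 is not on the preference list; base rate stands.
Duty = 3,280 × $4.67 = $15,317.60.
Line 3 (9254.63, Bralar, 846 units, $147,559.32):
Base rate for 9254.63 is 17%.
Origin Bralar qualifies under the Bralia–Bralar agreement and 9254.63 is covered: preferential rate 12% applies instead.
The additional-duty order on 9254.63 targets Bralland, not Bralar; it does not apply.
Duty = $147,559.32 × 12% = $17,707.12.
Line 4 (7202.31, Fenar, 1,693 liters, $112,195.11):
Base rate for 7202.31 is $5.46/liter.
Duty = 1,693 × $5.46 = $9,243.78.
Total = $1,750.08 + $15,317.60 + $17,707.12 + $9,243.78 = $44,018.58.

$44,018.58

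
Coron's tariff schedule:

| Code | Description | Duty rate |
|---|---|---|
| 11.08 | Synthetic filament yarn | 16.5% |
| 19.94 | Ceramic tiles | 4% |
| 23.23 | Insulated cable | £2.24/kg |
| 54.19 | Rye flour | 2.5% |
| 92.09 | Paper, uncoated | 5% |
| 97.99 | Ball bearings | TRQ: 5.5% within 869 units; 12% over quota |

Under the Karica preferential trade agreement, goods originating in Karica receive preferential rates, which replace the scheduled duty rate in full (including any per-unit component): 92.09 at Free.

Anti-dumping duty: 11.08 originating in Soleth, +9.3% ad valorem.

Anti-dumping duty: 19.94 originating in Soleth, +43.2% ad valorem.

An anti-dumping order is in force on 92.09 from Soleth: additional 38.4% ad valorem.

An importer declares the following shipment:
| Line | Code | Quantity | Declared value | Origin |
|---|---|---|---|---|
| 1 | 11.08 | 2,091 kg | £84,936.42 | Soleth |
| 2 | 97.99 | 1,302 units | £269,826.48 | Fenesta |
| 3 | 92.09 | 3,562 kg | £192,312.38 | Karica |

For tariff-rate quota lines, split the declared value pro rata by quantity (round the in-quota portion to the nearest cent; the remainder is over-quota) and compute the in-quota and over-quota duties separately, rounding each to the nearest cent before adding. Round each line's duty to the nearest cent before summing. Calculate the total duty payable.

£42,586.83

Line 1 (11.08, Soleth, 2,091 kg, £84,936.42):
Base rate for 11.08 is 16.5%.
Additional duty on 11.08 from Soleth: +9.3%. Applied ad valorem rate: 16.5% + 9.3% = 25.8%.
Duty = £84,936.42 × 25.8% = £21,913.60.
Line 2 (97.99, Fenesta, 1,302 units, £269,826.48):
Code 97.99 is under a tariff-rate quota (threshold 869 units). In-quota: 869 units at 5.5%; over-quota: 433 units at 12%.
Pro-rata value split: in-quota = £269,826.48 × 869/1,302 = £180,091.56; over-quota = £269,826.48 − £180,091.56 = £89,734.92.
In-quota duty = £180,091.56 × 5.5% = £9,905.04. Over-quota duty = £89,734.92 × 12% = £10,768.19.
Line duty = £9,905.04 + £10,768.19 = £20,673.23.
Line 3 (92.09, Karica, 3,562 kg, £192,312.38):
Base rate for 92.09 is 5%.
Origin Karica qualifies under the Coron–Karica agreement and 92.09 is covered: preferential rate Free applies instead.
The additional-duty order on 92.09 targets Soleth, not Karica; it does not apply.
Duty = £192,312.38 × 0% = £0.00.
Total = £21,913.60 + £20,673.23 + £0.00 = £42,586.83.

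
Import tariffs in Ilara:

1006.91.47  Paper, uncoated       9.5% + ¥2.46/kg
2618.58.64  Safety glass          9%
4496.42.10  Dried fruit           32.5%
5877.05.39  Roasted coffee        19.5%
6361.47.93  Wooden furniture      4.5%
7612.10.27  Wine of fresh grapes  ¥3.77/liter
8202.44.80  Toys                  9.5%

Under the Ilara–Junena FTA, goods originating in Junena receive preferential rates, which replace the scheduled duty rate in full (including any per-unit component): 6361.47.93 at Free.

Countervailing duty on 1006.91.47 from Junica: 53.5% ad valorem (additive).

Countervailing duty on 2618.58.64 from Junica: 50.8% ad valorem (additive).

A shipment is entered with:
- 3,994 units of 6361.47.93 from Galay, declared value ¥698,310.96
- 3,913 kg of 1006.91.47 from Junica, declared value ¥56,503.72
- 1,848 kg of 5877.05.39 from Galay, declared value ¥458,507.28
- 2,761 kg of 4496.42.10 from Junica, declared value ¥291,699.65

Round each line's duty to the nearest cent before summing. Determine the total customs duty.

¥260,858.62

Line 1 (6361.47.93, Galay, 3,994 units, ¥698,310.96):
Base rate for 6361.47.93 is 4.5%.
6361.47.93 has an FTA preferential rate, but origin Galay is not Junena; base rate stands.
Duty = ¥698,310.96 × 4.5% = ¥31,423.99.
Line 2 (1006.91.47, Junica, 3,913 kg, ¥56,503.72):
Base rate for 1006.91.47 is 9.5% + ¥2.46/kg.
Additional duty on 1006.91.47 from Junica: +53.5%. Applied ad valorem rate: 9.5% + 53.5% = 63%.
Duty = ¥56,503.72 × 63% + 3,913 × ¥2.46 = ¥45,223.32.
Line 3 (5877.05.39, Galay, 1,848 kg, ¥458,507.28):
Base rate for 5877.05.39 is 19.5%.
Duty = ¥458,507.28 × 19.5% = ¥89,408.92.
Line 4 (4496.42.10, Junica, 2,761 kg, ¥291,699.65):
Base rate for 4496.42.10 is 32.5%.
Duty = ¥291,699.65 × 32.5% = ¥94,802.39.
Total = ¥31,423.99 + ¥45,223.32 + ¥89,408.92 + ¥94,802.39 = ¥260,858.62.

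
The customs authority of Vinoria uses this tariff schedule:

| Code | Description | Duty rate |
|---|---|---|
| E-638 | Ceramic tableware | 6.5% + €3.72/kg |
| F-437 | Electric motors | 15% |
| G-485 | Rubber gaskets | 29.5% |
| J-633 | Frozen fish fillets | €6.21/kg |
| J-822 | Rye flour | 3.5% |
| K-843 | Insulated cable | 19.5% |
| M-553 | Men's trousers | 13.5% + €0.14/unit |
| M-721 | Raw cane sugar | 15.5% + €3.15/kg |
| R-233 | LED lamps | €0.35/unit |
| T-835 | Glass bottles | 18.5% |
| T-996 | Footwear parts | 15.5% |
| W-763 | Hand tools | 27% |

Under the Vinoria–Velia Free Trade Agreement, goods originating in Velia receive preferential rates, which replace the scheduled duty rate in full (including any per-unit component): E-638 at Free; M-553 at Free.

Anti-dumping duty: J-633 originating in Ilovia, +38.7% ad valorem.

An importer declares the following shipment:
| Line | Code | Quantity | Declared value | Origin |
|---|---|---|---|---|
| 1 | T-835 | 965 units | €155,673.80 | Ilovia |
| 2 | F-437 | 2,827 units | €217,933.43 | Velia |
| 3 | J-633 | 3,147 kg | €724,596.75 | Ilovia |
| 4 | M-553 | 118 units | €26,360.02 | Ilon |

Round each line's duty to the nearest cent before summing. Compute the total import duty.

Line 1 (T-835, Ilovia, 965 units, €155,673.80):
Base rate for T-835 is 18.5%.
Duty = €155,673.80 × 18.5% = €28,799.65.
Line 2 (F-437, Velia, 2,827 units, €217,933.43):
Base rate for F-437 is 15%.
Origin Velia is the FTA partner but F-437 is not on the preference list; base rate stands.
Duty = €217,933.43 × 15% = €32,690.01.
Line 3 (J-633, Ilovia, 3,147 kg, €724,596.75):
Base rate for J-633 is €6.21/kg.
Additional duty on J-633 from Ilovia: +38.7% ad valorem. Applied ad valorem rate = 38.7%.
Duty = €724,596.75 × 38.7% + 3,147 × €6.21 = €299,961.81.
Line 4 (M-553, Ilon, 118 units, €26,360.02):
Base rate for M-553 is 13.5% + €0.14/unit.
M-553 has an FTA preferential rate, but origin Ilon is not Velia; base rate stands.
Duty = €26,360.02 × 13.5% + 118 × €0.14 = €3,575.12.
Total = €28,799.65 + €32,690.01 + €299,961.81 + €3,575.12 = €365,026.59.

€365,026.59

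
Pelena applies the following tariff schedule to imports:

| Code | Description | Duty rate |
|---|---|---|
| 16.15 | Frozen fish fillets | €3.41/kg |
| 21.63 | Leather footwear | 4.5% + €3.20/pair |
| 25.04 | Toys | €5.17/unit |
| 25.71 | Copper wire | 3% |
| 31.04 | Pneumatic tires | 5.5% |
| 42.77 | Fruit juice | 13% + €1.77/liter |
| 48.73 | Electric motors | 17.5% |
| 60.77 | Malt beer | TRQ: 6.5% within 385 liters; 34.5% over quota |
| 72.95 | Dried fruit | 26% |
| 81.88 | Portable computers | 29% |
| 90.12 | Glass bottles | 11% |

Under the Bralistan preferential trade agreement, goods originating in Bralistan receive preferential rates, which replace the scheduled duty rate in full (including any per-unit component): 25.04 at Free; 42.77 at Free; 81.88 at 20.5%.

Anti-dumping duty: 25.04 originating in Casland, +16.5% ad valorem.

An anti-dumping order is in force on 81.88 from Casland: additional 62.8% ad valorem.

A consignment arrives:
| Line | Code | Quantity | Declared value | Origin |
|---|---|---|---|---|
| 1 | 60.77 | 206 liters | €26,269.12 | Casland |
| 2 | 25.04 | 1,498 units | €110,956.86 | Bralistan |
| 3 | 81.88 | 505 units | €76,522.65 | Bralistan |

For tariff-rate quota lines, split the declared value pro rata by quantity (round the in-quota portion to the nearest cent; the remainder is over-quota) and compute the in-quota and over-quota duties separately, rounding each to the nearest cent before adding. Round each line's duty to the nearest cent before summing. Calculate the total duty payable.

Line 1 (60.77, Casland, 206 liters, €26,269.12):
Code 60.77 is under a tariff-rate quota (threshold 385 liters). Quantity 206 liters is within the quota, so the in-quota rate 6.5% applies to the full value.
Duty = €26,269.12 × 6.5% = €1,707.49.
Line 2 (25.04, Bralistan, 1,498 units, €110,956.86):
Base rate for 25.04 is €5.17/unit.
Origin Bralistan qualifies under the Pelena–Bralistan agreement and 25.04 is covered: preferential rate Free applies instead.
The additional-duty order on 25.04 targets Casland, not Bralistan; it does not apply.
Duty = €110,956.86 × 0% = €0.00.
Line 3 (81.88, Bralistan, 505 units, €76,522.65):
Base rate for 81.88 is 29%.
Origin Bralistan qualifies under the Pelena–Bralistan agreement and 81.88 is covered: preferential rate 20.5% applies instead.
The additional-duty order on 81.88 targets Casland, not Bralistan; it does not apply.
Duty = €76,522.65 × 20.5% = €15,687.14.
Total = €1,707.49 + €0.00 + €15,687.14 = €17,394.63.

€17,394.63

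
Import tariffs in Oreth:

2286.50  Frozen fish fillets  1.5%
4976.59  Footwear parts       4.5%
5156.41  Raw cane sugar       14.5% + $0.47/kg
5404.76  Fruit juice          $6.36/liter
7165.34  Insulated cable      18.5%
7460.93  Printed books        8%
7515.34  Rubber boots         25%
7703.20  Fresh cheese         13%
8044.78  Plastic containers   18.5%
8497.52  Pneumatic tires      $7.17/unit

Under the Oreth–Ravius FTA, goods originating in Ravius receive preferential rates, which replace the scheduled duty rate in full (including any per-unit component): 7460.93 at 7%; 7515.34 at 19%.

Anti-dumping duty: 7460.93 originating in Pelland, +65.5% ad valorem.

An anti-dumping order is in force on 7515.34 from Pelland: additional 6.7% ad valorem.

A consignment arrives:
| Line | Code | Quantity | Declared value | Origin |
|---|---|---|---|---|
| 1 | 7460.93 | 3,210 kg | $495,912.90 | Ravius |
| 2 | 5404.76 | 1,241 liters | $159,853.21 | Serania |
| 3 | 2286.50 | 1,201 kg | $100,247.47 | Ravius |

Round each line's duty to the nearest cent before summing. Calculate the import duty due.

Line 1 (7460.93, Ravius, 3,210 kg, $495,912.90):
Base rate for 7460.93 is 8%.
Origin Ravius qualifies under the Oreth–Ravius agreement and 7460.93 is covered: preferential rate 7% applies instead.
The additional-duty order on 7460.93 targets Pelland, not Ravius; it does not apply.
Duty = $495,912.90 × 7% = $34,713.90.
Line 2 (5404.76, Serania, 1,241 liters, $159,853.21):
Base rate for 5404.76 is $6.36/liter.
Duty = 1,241 × $6.36 = $7,892.76.
Line 3 (2286.50, Ravius, 1,201 kg, $100,247.47):
Base rate for 2286.50 is 1.5%.
Origin Ravius is the FTA partner but 2286.50 is not on the preference list; base rate stands.
Duty = $100,247.47 × 1.5% = $1,503.71.
Total = $34,713.90 + $7,892.76 + $1,503.71 = $44,110.37.

$44,110.37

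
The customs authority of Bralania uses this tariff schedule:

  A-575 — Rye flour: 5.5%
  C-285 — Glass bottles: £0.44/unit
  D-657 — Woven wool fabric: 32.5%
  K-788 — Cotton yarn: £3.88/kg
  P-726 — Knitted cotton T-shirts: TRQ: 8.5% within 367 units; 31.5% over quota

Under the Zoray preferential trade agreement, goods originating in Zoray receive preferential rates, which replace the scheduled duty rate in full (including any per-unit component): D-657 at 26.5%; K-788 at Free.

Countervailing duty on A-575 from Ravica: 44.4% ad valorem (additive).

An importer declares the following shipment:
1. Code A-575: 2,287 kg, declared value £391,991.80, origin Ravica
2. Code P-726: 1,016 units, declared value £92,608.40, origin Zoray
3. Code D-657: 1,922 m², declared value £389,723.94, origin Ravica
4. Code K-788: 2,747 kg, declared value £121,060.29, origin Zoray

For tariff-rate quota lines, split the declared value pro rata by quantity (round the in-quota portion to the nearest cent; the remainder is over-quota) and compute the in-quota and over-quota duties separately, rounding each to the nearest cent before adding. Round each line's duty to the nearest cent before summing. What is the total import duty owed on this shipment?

Line 1 (A-575, Ravica, 2,287 kg, £391,991.80):
Base rate for A-575 is 5.5%.
Additional duty on A-575 from Ravica: +44.4%. Applied ad valorem rate: 5.5% + 44.4% = 49.9%.
Duty = £391,991.80 × 49.9% = £195,603.91.
Line 2 (P-726, Zoray, 1,016 units, £92,608.40):
Code P-726 is under a tariff-rate quota (threshold 367 units). In-quota: 367 units at 8.5%; over-quota: 649 units at 31.5%.
Pro-rata value split: in-quota = £92,608.40 × 367/1,016 = £33,452.05; over-quota = £92,608.40 − £33,452.05 = £59,156.35.
In-quota duty = £33,452.05 × 8.5% = £2,843.42. Over-quota duty = £59,156.35 × 31.5% = £18,634.25.
Line duty = £2,843.42 + £18,634.25 = £21,477.67.
Line 3 (D-657, Ravica, 1,922 m², £389,723.94):
Base rate for D-657 is 32.5%.
D-657 has an FTA preferential rate, but origin Ravica is not Zoray; base rate stands.
Duty = £389,723.94 × 32.5% = £126,660.28.
Line 4 (K-788, Zoray, 2,747 kg, £121,060.29):
Base rate for K-788 is £3.88/kg.
Origin Zoray qualifies under the Bralania–Zoray agreement and K-788 is covered: preferential rate Free applies instead.
Duty = £121,060.29 × 0% = £0.00.
Total = £195,603.91 + £21,477.67 + £126,660.28 + £0.00 = £343,741.86.

£343,741.86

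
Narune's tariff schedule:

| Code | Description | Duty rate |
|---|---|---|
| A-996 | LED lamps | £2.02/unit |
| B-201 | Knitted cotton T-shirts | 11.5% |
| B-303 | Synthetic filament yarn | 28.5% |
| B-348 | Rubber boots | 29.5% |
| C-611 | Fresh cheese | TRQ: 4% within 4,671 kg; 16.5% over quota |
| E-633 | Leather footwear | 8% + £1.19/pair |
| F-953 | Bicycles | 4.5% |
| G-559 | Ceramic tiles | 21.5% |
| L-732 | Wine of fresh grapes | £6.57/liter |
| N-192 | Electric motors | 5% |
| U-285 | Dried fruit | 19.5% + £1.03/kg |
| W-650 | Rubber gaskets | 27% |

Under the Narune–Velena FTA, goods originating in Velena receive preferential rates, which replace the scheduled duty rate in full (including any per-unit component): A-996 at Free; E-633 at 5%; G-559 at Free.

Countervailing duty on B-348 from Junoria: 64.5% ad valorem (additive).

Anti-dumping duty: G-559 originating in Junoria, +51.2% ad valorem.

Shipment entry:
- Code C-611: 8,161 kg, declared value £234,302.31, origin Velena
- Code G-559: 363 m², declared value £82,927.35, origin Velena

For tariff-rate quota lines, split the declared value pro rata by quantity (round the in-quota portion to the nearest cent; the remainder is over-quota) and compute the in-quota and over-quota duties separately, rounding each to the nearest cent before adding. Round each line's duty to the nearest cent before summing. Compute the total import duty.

£21,896.83

Line 1 (C-611, Velena, 8,161 kg, £234,302.31):
Code C-611 is under a tariff-rate quota (threshold 4,671 kg). In-quota: 4,671 kg at 4%; over-quota: 3,490 kg at 16.5%.
Pro-rata value split: in-quota = £234,302.31 × 4,671/8,161 = £134,104.41; over-quota = £234,302.31 − £134,104.41 = £100,197.90.
In-quota duty = £134,104.41 × 4% = £5,364.18. Over-quota duty = £100,197.90 × 16.5% = £16,532.65.
Line duty = £5,364.18 + £16,532.65 = £21,896.83.
Line 2 (G-559, Velena, 363 m², £82,927.35):
Base rate for G-559 is 21.5%.
Origin Velena qualifies under the Narune–Velena agreement and G-559 is covered: preferential rate Free applies instead.
The additional-duty order on G-559 targets Junoria, not Velena; it does not apply.
Duty = £82,927.35 × 0% = £0.00.
Total = £21,896.83 + £0.00 = £21,896.83.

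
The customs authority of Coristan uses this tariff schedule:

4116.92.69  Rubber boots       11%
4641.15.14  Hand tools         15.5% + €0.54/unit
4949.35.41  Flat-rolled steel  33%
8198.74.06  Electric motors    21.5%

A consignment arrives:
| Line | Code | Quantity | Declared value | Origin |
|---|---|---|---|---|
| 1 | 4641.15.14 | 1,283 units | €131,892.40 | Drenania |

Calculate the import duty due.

€21,136.14

Line 1 (4641.15.14, Drenania, 1,283 units, €131,892.40):
Base rate for 4641.15.14 is 15.5% + €0.54/unit.
Duty = €131,892.40 × 15.5% + 1,283 × €0.54 = €21,136.14.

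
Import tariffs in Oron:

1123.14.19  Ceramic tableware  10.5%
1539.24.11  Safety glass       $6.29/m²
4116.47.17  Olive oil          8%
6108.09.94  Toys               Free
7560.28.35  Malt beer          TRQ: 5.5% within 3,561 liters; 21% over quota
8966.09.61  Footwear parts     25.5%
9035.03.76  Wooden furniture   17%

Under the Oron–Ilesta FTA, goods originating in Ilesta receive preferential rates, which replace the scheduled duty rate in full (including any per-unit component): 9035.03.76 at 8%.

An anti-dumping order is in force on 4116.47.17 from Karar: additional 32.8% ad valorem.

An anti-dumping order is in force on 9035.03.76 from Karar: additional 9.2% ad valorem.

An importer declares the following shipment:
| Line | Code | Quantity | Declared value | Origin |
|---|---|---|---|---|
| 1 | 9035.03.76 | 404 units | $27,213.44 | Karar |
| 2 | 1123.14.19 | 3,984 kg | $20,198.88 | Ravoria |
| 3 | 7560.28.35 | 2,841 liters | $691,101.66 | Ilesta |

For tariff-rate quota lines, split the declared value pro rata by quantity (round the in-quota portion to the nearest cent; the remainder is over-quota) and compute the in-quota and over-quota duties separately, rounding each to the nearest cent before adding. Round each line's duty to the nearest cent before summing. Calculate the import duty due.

Line 1 (9035.03.76, Karar, 404 units, $27,213.44):
Base rate for 9035.03.76 is 17%.
9035.03.76 has an FTA preferential rate, but origin Karar is not Ilesta; base rate stands.
Additional duty on 9035.03.76 from Karar: +9.2%. Applied ad valorem rate: 17% + 9.2% = 26.2%.
Duty = $27,213.44 × 26.2% = $7,129.92.
Line 2 (1123.14.19, Ravoria, 3,984 kg, $20,198.88):
Base rate for 1123.14.19 is 10.5%.
Duty = $20,198.88 × 10.5% = $2,120.88.
Line 3 (7560.28.35, Ilesta, 2,841 liters, $691,101.66):
Code 7560.28.35 is under a tariff-rate quota (threshold 3,561 liters). Quantity 2,841 liters is within the quota, so the in-quota rate 5.5% applies to the full value.
Duty = $691,101.66 × 5.5% = $38,010.59.
Total = $7,129.92 + $2,120.88 + $38,010.59 = $47,261.39.

$47,261.39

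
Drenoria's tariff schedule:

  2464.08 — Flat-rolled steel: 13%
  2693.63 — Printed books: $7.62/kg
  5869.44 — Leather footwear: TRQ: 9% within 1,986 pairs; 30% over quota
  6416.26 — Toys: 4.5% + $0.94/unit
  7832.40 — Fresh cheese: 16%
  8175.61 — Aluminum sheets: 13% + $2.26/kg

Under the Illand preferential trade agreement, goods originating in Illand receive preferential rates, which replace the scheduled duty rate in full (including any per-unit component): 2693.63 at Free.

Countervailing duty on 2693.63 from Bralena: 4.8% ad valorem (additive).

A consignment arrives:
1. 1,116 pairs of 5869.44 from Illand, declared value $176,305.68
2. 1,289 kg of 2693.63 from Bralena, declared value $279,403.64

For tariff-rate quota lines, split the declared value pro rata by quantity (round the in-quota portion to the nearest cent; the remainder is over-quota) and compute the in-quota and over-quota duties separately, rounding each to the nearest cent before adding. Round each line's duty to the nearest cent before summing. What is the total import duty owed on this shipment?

Line 1 (5869.44, Illand, 1,116 pairs, $176,305.68):
Code 5869.44 is under a tariff-rate quota (threshold 1,986 pairs). Quantity 1,116 pairs is within the quota, so the in-quota rate 9% applies to the full value.
Duty = $176,305.68 × 9% = $15,867.51.
Line 2 (2693.63, Bralena, 1,289 kg, $279,403.64):
Base rate for 2693.63 is $7.62/kg.
2693.63 has an FTA preferential rate, but origin Bralena is not Illand; base rate stands.
Additional duty on 2693.63 from Bralena: +4.8% ad valorem. Applied ad valorem rate = 4.8%.
Duty = $279,403.64 × 4.8% + 1,289 × $7.62 = $23,233.55.
Total = $15,867.51 + $23,233.55 = $39,101.06.

$39,101.06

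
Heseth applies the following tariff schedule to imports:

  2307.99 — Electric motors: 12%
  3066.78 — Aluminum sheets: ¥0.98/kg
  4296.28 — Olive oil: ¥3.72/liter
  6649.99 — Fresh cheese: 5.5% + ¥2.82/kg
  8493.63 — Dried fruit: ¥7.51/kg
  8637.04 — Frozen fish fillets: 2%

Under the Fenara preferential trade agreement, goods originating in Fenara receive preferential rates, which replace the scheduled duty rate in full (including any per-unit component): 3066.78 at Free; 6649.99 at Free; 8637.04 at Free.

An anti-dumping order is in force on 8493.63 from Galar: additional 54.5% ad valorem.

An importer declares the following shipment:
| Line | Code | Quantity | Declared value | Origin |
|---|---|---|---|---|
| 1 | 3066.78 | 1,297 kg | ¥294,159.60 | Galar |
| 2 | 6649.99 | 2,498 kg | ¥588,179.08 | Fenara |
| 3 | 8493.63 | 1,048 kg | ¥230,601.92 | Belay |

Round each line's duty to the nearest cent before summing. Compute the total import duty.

¥9,141.54

Line 1 (3066.78, Galar, 1,297 kg, ¥294,159.60):
Base rate for 3066.78 is ¥0.98/kg.
3066.78 has an FTA preferential rate, but origin Galar is not Fenara; base rate stands.
Duty = 1,297 × ¥0.98 = ¥1,271.06.
Line 2 (6649.99, Fenara, 2,498 kg, ¥588,179.08):
Base rate for 6649.99 is 5.5% + ¥2.82/kg.
Origin Fenara qualifies under the Heseth–Fenara agreement and 6649.99 is covered: preferential rate Free applies instead.
Duty = ¥588,179.08 × 0% = ¥0.00.
Line 3 (8493.63, Belay, 1,048 kg, ¥230,601.92):
Base rate for 8493.63 is ¥7.51/kg.
The additional-duty order on 8493.63 targets Galar, not Belay; it does not apply.
Duty = 1,048 × ¥7.51 = ¥7,870.48.
Total = ¥1,271.06 + ¥0.00 + ¥7,870.48 = ¥9,141.54.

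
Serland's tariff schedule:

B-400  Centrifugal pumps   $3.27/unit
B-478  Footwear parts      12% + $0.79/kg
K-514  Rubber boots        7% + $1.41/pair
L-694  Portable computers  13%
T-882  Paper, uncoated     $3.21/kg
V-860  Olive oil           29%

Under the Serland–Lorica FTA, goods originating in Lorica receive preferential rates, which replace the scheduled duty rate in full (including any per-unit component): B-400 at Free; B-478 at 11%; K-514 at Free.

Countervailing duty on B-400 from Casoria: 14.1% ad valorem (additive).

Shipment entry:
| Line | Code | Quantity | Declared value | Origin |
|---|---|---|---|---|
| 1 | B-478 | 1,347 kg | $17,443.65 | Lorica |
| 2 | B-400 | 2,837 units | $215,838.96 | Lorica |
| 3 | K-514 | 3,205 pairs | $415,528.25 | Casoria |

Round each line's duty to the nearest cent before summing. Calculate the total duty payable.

$35,524.83

Line 1 (B-478, Lorica, 1,347 kg, $17,443.65):
Base rate for B-478 is 12% + $0.79/kg.
Origin Lorica qualifies under the Serland–Lorica agreement and B-478 is covered: preferential rate 11% applies instead.
Duty = $17,443.65 × 11% = $1,918.80.
Line 2 (B-400, Lorica, 2,837 units, $215,838.96):
Base rate for B-400 is $3.27/unit.
Origin Lorica qualifies under the Serland–Lorica agreement and B-400 is covered: preferential rate Free applies instead.
The additional-duty order on B-400 targets Casoria, not Lorica; it does not apply.
Duty = $215,838.96 × 0% = $0.00.
Line 3 (K-514, Casoria, 3,205 pairs, $415,528.25):
Base rate for K-514 is 7% + $1.41/pair.
K-514 has an FTA preferential rate, but origin Casoria is not Lorica; base rate stands.
Duty = $415,528.25 × 7% + 3,205 × $1.41 = $33,606.03.
Total = $1,918.80 + $0.00 + $33,606.03 = $35,524.83.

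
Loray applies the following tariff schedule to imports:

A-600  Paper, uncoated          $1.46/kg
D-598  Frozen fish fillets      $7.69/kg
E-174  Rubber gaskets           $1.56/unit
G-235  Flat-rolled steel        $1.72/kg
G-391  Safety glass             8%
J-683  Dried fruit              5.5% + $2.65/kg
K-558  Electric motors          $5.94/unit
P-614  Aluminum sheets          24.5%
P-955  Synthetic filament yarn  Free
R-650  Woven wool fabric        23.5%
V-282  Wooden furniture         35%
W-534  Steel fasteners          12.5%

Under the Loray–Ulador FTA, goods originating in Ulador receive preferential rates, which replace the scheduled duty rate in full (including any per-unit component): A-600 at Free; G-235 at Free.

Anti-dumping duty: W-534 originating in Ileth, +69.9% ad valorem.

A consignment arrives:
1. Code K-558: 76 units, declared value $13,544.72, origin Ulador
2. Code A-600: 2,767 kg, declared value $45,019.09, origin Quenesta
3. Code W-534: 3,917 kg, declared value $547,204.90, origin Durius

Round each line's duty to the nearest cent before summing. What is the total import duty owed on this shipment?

$72,891.87

Line 1 (K-558, Ulador, 76 units, $13,544.72):
Base rate for K-558 is $5.94/unit.
Origin Ulador is the FTA partner but K-558 is not on the preference list; base rate stands.
Duty = 76 × $5.94 = $451.44.
Line 2 (A-600, Quenesta, 2,767 kg, $45,019.09):
Base rate for A-600 is $1.46/kg.
A-600 has an FTA preferential rate, but origin Quenesta is not Ulador; base rate stands.
Duty = 2,767 × $1.46 = $4,039.82.
Line 3 (W-534, Durius, 3,917 kg, $547,204.90):
Base rate for W-534 is 12.5%.
The additional-duty order on W-534 targets Ileth, not Durius; it does not apply.
Duty = $547,204.90 × 12.5% = $68,400.61.
Total = $451.44 + $4,039.82 + $68,400.61 = $72,891.87.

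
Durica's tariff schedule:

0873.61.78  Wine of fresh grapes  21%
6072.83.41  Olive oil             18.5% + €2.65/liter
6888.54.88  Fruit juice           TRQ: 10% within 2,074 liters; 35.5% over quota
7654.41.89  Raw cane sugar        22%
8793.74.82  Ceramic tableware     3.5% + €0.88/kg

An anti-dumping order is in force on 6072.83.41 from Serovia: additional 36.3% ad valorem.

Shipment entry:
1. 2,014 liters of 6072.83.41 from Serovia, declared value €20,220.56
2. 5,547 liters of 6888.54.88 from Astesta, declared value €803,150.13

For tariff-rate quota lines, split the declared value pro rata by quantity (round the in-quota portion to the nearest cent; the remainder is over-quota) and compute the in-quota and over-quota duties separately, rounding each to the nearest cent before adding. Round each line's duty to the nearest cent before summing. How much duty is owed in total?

Line 1 (6072.83.41, Serovia, 2,014 liters, €20,220.56):
Base rate for 6072.83.41 is 18.5% + €2.65/liter.
Additional duty on 6072.83.41 from Serovia: +36.3%. Applied ad valorem rate: 18.5% + 36.3% = 54.8%.
Duty = €20,220.56 × 54.8% + 2,014 × €2.65 = €16,417.97.
Line 2 (6888.54.88, Astesta, 5,547 liters, €803,150.13):
Code 6888.54.88 is under a tariff-rate quota (threshold 2,074 liters). In-quota: 2,074 liters at 10%; over-quota: 3,473 liters at 35.5%.
Pro-rata value split: in-quota = €803,150.13 × 2,074/5,547 = €300,294.46; over-quota = €803,150.13 − €300,294.46 = €502,855.67.
In-quota duty = €300,294.46 × 10% = €30,029.45. Over-quota duty = €502,855.67 × 35.5% = €178,513.76.
Line duty = €30,029.45 + €178,513.76 = €208,543.21.
Total = €16,417.97 + €208,543.21 = €224,961.18.

€224,961.18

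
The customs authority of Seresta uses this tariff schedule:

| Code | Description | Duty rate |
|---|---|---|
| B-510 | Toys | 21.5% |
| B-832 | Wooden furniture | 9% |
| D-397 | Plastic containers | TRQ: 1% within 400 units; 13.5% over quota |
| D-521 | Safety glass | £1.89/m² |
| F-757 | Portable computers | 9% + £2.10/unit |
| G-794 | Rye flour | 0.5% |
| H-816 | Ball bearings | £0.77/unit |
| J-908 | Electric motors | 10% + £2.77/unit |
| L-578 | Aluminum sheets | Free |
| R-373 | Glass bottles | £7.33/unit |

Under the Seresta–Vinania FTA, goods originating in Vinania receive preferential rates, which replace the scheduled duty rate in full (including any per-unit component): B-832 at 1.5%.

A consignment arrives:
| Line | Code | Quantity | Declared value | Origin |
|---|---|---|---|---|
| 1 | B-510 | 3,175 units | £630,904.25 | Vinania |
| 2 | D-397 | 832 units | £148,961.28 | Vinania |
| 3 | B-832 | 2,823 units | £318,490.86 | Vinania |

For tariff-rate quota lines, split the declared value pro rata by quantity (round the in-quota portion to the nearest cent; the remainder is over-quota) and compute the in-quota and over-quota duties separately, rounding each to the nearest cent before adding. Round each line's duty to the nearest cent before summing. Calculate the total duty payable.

Line 1 (B-510, Vinania, 3,175 units, £630,904.25):
Base rate for B-510 is 21.5%.
Origin Vinania is the FTA partner but B-510 is not on the preference list; base rate stands.
Duty = £630,904.25 × 21.5% = £135,644.41.
Line 2 (D-397, Vinania, 832 units, £148,961.28):
Code D-397 is under a tariff-rate quota (threshold 400 units). In-quota: 400 units at 1%; over-quota: 432 units at 13.5%.
Pro-rata value split: in-quota = £148,961.28 × 400/832 = £71,616.00; over-quota = £148,961.28 − £71,616.00 = £77,345.28.
In-quota duty = £71,616.00 × 1% = £716.16. Over-quota duty = £77,345.28 × 13.5% = £10,441.61.
Line duty = £716.16 + £10,441.61 = £11,157.77.
Line 3 (B-832, Vinania, 2,823 units, £318,490.86):
Base rate for B-832 is 9%.
Origin Vinania qualifies under the Seresta–Vinania agreement and B-832 is covered: preferential rate 1.5% applies instead.
Duty = £318,490.86 × 1.5% = £4,777.36.
Total = £135,644.41 + £11,157.77 + £4,777.36 = £151,579.54.

£151,579.54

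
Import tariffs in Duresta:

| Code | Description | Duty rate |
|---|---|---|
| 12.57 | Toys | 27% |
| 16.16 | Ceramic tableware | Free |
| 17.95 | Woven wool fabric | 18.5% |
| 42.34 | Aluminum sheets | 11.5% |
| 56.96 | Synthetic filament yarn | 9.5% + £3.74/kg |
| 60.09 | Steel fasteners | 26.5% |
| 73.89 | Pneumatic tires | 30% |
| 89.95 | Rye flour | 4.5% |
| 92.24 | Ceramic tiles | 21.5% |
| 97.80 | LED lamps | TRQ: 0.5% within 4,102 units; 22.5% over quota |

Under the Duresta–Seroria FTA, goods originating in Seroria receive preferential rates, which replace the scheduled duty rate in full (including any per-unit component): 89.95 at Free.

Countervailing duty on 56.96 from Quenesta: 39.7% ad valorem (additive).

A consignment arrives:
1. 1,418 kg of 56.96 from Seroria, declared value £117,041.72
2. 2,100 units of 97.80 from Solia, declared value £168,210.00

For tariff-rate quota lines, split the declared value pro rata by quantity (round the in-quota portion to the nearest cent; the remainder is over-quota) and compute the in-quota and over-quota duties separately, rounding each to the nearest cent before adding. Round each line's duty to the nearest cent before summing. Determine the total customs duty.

Line 1 (56.96, Seroria, 1,418 kg, £117,041.72):
Base rate for 56.96 is 9.5% + £3.74/kg.
Origin Seroria is the FTA partner but 56.96 is not on the preference list; base rate stands.
The additional-duty order on 56.96 targets Quenesta, not Seroria; it does not apply.
Duty = £117,041.72 × 9.5% + 1,418 × £3.74 = £16,422.28.
Line 2 (97.80, Solia, 2,100 units, £168,210.00):
Code 97.80 is under a tariff-rate quota (threshold 4,102 units). Quantity 2,100 units is within the quota, so the in-quota rate 0.5% applies to the full value.
Duty = £168,210.00 × 0.5% = £841.05.
Total = £16,422.28 + £841.05 = £17,263.33.

£17,263.33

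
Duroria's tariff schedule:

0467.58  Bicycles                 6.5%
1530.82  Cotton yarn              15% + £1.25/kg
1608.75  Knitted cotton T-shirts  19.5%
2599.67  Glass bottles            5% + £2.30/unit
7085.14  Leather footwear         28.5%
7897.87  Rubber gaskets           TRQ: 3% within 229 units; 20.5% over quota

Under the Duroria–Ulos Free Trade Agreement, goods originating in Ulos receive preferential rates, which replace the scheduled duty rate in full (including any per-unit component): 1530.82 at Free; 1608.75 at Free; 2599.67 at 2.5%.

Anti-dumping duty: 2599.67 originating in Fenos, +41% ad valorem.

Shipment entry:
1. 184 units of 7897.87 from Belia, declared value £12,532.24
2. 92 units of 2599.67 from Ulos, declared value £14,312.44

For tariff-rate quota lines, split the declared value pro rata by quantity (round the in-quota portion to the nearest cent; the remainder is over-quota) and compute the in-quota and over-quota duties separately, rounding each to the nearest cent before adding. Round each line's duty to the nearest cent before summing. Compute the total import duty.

£733.78

Line 1 (7897.87, Belia, 184 units, £12,532.24):
Code 7897.87 is under a tariff-rate quota (threshold 229 units). Quantity 184 units is within the quota, so the in-quota rate 3% applies to the full value.
Duty = £12,532.24 × 3% = £375.97.
Line 2 (2599.67, Ulos, 92 units, £14,312.44):
Base rate for 2599.67 is 5% + £2.30/unit.
Origin Ulos qualifies under the Duroria–Ulos agreement and 2599.67 is covered: preferential rate 2.5% applies instead.
The additional-duty order on 2599.67 targets Fenos, not Ulos; it does not apply.
Duty = £14,312.44 × 2.5% = £357.81.
Total = £375.97 + £357.81 = £733.78.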